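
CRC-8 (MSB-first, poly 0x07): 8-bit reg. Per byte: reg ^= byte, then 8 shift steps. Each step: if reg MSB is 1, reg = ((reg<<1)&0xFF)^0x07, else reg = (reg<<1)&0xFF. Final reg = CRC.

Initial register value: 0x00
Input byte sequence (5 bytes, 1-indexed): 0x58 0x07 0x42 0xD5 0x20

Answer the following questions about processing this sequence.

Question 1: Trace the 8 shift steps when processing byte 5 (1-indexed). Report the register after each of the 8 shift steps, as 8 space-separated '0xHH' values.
Answer: 0x5C 0xB8 0x77 0xEE 0xDB 0xB1 0x65 0xCA

Derivation:
After byte 1 (0x58): reg=0x8F
After byte 2 (0x07): reg=0xB1
After byte 3 (0x42): reg=0xD7
After byte 4 (0xD5): reg=0x0E
Register before byte 5: 0x0E
After XOR with byte 0x20: 0x2E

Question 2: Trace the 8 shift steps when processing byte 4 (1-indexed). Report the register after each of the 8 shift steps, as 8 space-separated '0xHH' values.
After byte 1 (0x58): reg=0x8F
After byte 2 (0x07): reg=0xB1
After byte 3 (0x42): reg=0xD7
Register before byte 4: 0xD7
After XOR with byte 0xD5: 0x02

Answer: 0x04 0x08 0x10 0x20 0x40 0x80 0x07 0x0E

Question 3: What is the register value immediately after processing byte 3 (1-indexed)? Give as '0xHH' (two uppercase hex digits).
After byte 1 (0x58): reg=0x8F
After byte 2 (0x07): reg=0xB1
After byte 3 (0x42): reg=0xD7

Answer: 0xD7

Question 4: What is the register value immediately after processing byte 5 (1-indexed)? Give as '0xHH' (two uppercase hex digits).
Answer: 0xCA

Derivation:
After byte 1 (0x58): reg=0x8F
After byte 2 (0x07): reg=0xB1
After byte 3 (0x42): reg=0xD7
After byte 4 (0xD5): reg=0x0E
After byte 5 (0x20): reg=0xCA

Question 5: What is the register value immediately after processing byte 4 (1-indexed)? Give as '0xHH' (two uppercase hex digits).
Answer: 0x0E

Derivation:
After byte 1 (0x58): reg=0x8F
After byte 2 (0x07): reg=0xB1
After byte 3 (0x42): reg=0xD7
After byte 4 (0xD5): reg=0x0E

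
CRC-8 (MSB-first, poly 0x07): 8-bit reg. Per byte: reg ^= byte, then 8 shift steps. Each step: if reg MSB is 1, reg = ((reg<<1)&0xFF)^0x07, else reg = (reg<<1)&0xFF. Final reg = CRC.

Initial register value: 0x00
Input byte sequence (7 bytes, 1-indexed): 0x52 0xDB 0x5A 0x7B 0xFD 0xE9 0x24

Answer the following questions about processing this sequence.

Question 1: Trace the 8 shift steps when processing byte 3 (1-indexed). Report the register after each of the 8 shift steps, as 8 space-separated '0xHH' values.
After byte 1 (0x52): reg=0xB9
After byte 2 (0xDB): reg=0x29
Register before byte 3: 0x29
After XOR with byte 0x5A: 0x73

Answer: 0xE6 0xCB 0x91 0x25 0x4A 0x94 0x2F 0x5E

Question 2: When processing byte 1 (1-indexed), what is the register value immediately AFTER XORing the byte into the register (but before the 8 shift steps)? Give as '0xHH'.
Register before byte 1: 0x00
Byte 1: 0x52
0x00 XOR 0x52 = 0x52

Answer: 0x52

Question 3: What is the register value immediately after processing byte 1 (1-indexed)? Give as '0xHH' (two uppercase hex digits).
After byte 1 (0x52): reg=0xB9

Answer: 0xB9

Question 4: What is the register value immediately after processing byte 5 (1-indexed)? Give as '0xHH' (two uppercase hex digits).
Answer: 0x12

Derivation:
After byte 1 (0x52): reg=0xB9
After byte 2 (0xDB): reg=0x29
After byte 3 (0x5A): reg=0x5E
After byte 4 (0x7B): reg=0xFB
After byte 5 (0xFD): reg=0x12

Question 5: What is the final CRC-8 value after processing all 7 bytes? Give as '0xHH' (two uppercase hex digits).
After byte 1 (0x52): reg=0xB9
After byte 2 (0xDB): reg=0x29
After byte 3 (0x5A): reg=0x5E
After byte 4 (0x7B): reg=0xFB
After byte 5 (0xFD): reg=0x12
After byte 6 (0xE9): reg=0xEF
After byte 7 (0x24): reg=0x7F

Answer: 0x7F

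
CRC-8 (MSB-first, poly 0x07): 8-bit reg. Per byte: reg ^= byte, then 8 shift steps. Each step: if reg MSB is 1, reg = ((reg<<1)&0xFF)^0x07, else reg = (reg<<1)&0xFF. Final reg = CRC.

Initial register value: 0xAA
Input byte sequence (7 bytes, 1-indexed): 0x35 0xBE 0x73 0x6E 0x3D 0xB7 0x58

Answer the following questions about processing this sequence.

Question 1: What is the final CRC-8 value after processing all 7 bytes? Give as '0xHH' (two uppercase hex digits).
After byte 1 (0x35): reg=0xD4
After byte 2 (0xBE): reg=0x11
After byte 3 (0x73): reg=0x29
After byte 4 (0x6E): reg=0xD2
After byte 5 (0x3D): reg=0x83
After byte 6 (0xB7): reg=0x8C
After byte 7 (0x58): reg=0x22

Answer: 0x22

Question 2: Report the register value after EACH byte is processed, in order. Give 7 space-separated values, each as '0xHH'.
0xD4 0x11 0x29 0xD2 0x83 0x8C 0x22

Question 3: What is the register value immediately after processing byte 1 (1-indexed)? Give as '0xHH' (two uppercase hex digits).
After byte 1 (0x35): reg=0xD4

Answer: 0xD4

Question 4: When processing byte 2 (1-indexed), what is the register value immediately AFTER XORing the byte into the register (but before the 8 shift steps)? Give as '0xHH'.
Answer: 0x6A

Derivation:
Register before byte 2: 0xD4
Byte 2: 0xBE
0xD4 XOR 0xBE = 0x6A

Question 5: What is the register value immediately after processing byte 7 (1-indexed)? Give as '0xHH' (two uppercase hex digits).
After byte 1 (0x35): reg=0xD4
After byte 2 (0xBE): reg=0x11
After byte 3 (0x73): reg=0x29
After byte 4 (0x6E): reg=0xD2
After byte 5 (0x3D): reg=0x83
After byte 6 (0xB7): reg=0x8C
After byte 7 (0x58): reg=0x22

Answer: 0x22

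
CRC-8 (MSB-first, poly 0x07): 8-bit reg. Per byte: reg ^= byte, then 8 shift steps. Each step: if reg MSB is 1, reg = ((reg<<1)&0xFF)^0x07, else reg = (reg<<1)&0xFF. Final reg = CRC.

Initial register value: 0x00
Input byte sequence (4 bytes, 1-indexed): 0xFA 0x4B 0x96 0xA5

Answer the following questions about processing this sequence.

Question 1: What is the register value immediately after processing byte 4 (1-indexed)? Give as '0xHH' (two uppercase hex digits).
Answer: 0x18

Derivation:
After byte 1 (0xFA): reg=0xE8
After byte 2 (0x4B): reg=0x60
After byte 3 (0x96): reg=0xCC
After byte 4 (0xA5): reg=0x18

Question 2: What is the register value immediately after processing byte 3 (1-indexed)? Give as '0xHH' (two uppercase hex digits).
Answer: 0xCC

Derivation:
After byte 1 (0xFA): reg=0xE8
After byte 2 (0x4B): reg=0x60
After byte 3 (0x96): reg=0xCC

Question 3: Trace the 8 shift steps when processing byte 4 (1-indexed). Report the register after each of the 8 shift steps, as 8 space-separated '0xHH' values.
After byte 1 (0xFA): reg=0xE8
After byte 2 (0x4B): reg=0x60
After byte 3 (0x96): reg=0xCC
Register before byte 4: 0xCC
After XOR with byte 0xA5: 0x69

Answer: 0xD2 0xA3 0x41 0x82 0x03 0x06 0x0C 0x18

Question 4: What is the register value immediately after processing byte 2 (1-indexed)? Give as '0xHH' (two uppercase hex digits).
Answer: 0x60

Derivation:
After byte 1 (0xFA): reg=0xE8
After byte 2 (0x4B): reg=0x60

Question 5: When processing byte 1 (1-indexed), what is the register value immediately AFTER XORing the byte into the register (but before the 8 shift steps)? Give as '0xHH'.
Answer: 0xFA

Derivation:
Register before byte 1: 0x00
Byte 1: 0xFA
0x00 XOR 0xFA = 0xFA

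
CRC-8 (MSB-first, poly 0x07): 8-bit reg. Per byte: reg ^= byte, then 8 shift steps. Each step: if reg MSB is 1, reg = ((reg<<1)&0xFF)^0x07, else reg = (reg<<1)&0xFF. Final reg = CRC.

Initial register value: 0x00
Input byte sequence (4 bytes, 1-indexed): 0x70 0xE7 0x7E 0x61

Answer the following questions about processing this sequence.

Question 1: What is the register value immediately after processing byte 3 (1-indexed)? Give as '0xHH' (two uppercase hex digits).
Answer: 0x32

Derivation:
After byte 1 (0x70): reg=0x57
After byte 2 (0xE7): reg=0x19
After byte 3 (0x7E): reg=0x32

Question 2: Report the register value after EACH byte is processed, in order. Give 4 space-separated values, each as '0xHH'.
0x57 0x19 0x32 0xBE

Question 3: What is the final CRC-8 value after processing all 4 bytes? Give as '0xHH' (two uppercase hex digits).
After byte 1 (0x70): reg=0x57
After byte 2 (0xE7): reg=0x19
After byte 3 (0x7E): reg=0x32
After byte 4 (0x61): reg=0xBE

Answer: 0xBE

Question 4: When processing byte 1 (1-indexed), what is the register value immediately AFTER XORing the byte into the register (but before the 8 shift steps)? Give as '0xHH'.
Register before byte 1: 0x00
Byte 1: 0x70
0x00 XOR 0x70 = 0x70

Answer: 0x70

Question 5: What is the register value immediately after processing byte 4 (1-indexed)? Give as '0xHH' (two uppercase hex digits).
After byte 1 (0x70): reg=0x57
After byte 2 (0xE7): reg=0x19
After byte 3 (0x7E): reg=0x32
After byte 4 (0x61): reg=0xBE

Answer: 0xBE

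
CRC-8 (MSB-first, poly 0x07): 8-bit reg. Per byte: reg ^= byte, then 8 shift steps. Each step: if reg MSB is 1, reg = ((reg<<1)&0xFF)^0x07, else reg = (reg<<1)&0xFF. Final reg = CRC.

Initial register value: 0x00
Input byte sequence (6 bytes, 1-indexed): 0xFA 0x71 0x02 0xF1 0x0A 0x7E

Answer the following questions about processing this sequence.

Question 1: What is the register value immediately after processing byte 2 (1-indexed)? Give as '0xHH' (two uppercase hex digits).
After byte 1 (0xFA): reg=0xE8
After byte 2 (0x71): reg=0xC6

Answer: 0xC6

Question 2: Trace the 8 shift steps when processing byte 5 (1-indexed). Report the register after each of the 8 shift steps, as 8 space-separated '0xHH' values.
After byte 1 (0xFA): reg=0xE8
After byte 2 (0x71): reg=0xC6
After byte 3 (0x02): reg=0x52
After byte 4 (0xF1): reg=0x60
Register before byte 5: 0x60
After XOR with byte 0x0A: 0x6A

Answer: 0xD4 0xAF 0x59 0xB2 0x63 0xC6 0x8B 0x11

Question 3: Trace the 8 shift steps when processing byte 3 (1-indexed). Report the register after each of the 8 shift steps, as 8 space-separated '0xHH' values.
After byte 1 (0xFA): reg=0xE8
After byte 2 (0x71): reg=0xC6
Register before byte 3: 0xC6
After XOR with byte 0x02: 0xC4

Answer: 0x8F 0x19 0x32 0x64 0xC8 0x97 0x29 0x52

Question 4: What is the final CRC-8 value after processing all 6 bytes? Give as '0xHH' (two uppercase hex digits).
After byte 1 (0xFA): reg=0xE8
After byte 2 (0x71): reg=0xC6
After byte 3 (0x02): reg=0x52
After byte 4 (0xF1): reg=0x60
After byte 5 (0x0A): reg=0x11
After byte 6 (0x7E): reg=0x0A

Answer: 0x0A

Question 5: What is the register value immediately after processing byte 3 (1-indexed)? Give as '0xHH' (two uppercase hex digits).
Answer: 0x52

Derivation:
After byte 1 (0xFA): reg=0xE8
After byte 2 (0x71): reg=0xC6
After byte 3 (0x02): reg=0x52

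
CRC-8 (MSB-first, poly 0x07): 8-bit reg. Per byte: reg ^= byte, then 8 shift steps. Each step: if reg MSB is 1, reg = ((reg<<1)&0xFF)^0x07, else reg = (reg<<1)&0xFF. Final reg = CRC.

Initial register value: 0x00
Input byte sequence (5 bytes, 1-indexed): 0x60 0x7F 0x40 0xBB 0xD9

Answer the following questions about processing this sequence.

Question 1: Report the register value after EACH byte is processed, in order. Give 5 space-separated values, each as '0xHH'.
0x27 0x8F 0x63 0x06 0x13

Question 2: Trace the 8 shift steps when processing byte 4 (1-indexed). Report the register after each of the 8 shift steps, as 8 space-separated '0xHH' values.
Answer: 0xB7 0x69 0xD2 0xA3 0x41 0x82 0x03 0x06

Derivation:
After byte 1 (0x60): reg=0x27
After byte 2 (0x7F): reg=0x8F
After byte 3 (0x40): reg=0x63
Register before byte 4: 0x63
After XOR with byte 0xBB: 0xD8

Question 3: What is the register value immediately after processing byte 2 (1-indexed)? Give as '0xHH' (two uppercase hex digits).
Answer: 0x8F

Derivation:
After byte 1 (0x60): reg=0x27
After byte 2 (0x7F): reg=0x8F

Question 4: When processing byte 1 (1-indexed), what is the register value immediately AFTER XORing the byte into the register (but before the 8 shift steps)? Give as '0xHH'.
Answer: 0x60

Derivation:
Register before byte 1: 0x00
Byte 1: 0x60
0x00 XOR 0x60 = 0x60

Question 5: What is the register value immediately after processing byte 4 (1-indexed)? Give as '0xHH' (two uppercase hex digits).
Answer: 0x06

Derivation:
After byte 1 (0x60): reg=0x27
After byte 2 (0x7F): reg=0x8F
After byte 3 (0x40): reg=0x63
After byte 4 (0xBB): reg=0x06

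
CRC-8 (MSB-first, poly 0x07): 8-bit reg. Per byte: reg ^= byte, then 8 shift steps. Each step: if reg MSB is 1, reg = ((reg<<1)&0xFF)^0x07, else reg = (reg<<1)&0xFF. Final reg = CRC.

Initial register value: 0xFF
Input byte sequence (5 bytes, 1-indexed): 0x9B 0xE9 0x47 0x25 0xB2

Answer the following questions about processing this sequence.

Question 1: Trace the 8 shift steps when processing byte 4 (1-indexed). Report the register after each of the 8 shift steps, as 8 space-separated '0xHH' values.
After byte 1 (0x9B): reg=0x3B
After byte 2 (0xE9): reg=0x30
After byte 3 (0x47): reg=0x42
Register before byte 4: 0x42
After XOR with byte 0x25: 0x67

Answer: 0xCE 0x9B 0x31 0x62 0xC4 0x8F 0x19 0x32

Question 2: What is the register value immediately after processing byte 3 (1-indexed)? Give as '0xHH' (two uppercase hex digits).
Answer: 0x42

Derivation:
After byte 1 (0x9B): reg=0x3B
After byte 2 (0xE9): reg=0x30
After byte 3 (0x47): reg=0x42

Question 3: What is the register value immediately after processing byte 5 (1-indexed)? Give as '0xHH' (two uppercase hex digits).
Answer: 0x89

Derivation:
After byte 1 (0x9B): reg=0x3B
After byte 2 (0xE9): reg=0x30
After byte 3 (0x47): reg=0x42
After byte 4 (0x25): reg=0x32
After byte 5 (0xB2): reg=0x89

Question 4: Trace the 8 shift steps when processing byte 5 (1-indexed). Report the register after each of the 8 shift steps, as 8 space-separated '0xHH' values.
After byte 1 (0x9B): reg=0x3B
After byte 2 (0xE9): reg=0x30
After byte 3 (0x47): reg=0x42
After byte 4 (0x25): reg=0x32
Register before byte 5: 0x32
After XOR with byte 0xB2: 0x80

Answer: 0x07 0x0E 0x1C 0x38 0x70 0xE0 0xC7 0x89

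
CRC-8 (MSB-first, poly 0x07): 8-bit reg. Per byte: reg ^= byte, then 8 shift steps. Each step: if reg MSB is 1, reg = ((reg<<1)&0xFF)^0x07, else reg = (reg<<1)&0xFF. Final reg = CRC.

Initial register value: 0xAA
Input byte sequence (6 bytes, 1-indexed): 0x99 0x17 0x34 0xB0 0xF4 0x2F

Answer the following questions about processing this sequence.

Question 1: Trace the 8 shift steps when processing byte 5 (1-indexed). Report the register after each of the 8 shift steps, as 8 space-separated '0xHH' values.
Answer: 0xCE 0x9B 0x31 0x62 0xC4 0x8F 0x19 0x32

Derivation:
After byte 1 (0x99): reg=0x99
After byte 2 (0x17): reg=0xA3
After byte 3 (0x34): reg=0xEC
After byte 4 (0xB0): reg=0x93
Register before byte 5: 0x93
After XOR with byte 0xF4: 0x67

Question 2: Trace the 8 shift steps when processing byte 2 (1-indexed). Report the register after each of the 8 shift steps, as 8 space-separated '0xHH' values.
Answer: 0x1B 0x36 0x6C 0xD8 0xB7 0x69 0xD2 0xA3

Derivation:
After byte 1 (0x99): reg=0x99
Register before byte 2: 0x99
After XOR with byte 0x17: 0x8E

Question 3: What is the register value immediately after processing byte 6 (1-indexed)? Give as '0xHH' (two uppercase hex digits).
After byte 1 (0x99): reg=0x99
After byte 2 (0x17): reg=0xA3
After byte 3 (0x34): reg=0xEC
After byte 4 (0xB0): reg=0x93
After byte 5 (0xF4): reg=0x32
After byte 6 (0x2F): reg=0x53

Answer: 0x53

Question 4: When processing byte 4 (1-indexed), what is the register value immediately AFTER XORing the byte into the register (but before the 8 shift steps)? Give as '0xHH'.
Answer: 0x5C

Derivation:
Register before byte 4: 0xEC
Byte 4: 0xB0
0xEC XOR 0xB0 = 0x5C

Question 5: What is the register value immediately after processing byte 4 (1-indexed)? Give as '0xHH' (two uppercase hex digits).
Answer: 0x93

Derivation:
After byte 1 (0x99): reg=0x99
After byte 2 (0x17): reg=0xA3
After byte 3 (0x34): reg=0xEC
After byte 4 (0xB0): reg=0x93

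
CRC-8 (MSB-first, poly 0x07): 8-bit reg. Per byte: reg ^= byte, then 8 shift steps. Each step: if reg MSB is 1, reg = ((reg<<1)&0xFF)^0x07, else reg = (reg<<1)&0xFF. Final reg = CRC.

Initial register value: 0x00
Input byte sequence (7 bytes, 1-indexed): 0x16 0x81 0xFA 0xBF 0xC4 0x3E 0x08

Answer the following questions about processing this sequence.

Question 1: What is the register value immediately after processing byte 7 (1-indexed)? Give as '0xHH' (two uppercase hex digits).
Answer: 0x75

Derivation:
After byte 1 (0x16): reg=0x62
After byte 2 (0x81): reg=0xA7
After byte 3 (0xFA): reg=0x94
After byte 4 (0xBF): reg=0xD1
After byte 5 (0xC4): reg=0x6B
After byte 6 (0x3E): reg=0xAC
After byte 7 (0x08): reg=0x75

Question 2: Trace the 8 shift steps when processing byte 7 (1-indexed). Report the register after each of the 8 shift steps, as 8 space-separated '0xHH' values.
After byte 1 (0x16): reg=0x62
After byte 2 (0x81): reg=0xA7
After byte 3 (0xFA): reg=0x94
After byte 4 (0xBF): reg=0xD1
After byte 5 (0xC4): reg=0x6B
After byte 6 (0x3E): reg=0xAC
Register before byte 7: 0xAC
After XOR with byte 0x08: 0xA4

Answer: 0x4F 0x9E 0x3B 0x76 0xEC 0xDF 0xB9 0x75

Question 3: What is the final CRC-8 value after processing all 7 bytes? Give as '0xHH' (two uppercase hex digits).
Answer: 0x75

Derivation:
After byte 1 (0x16): reg=0x62
After byte 2 (0x81): reg=0xA7
After byte 3 (0xFA): reg=0x94
After byte 4 (0xBF): reg=0xD1
After byte 5 (0xC4): reg=0x6B
After byte 6 (0x3E): reg=0xAC
After byte 7 (0x08): reg=0x75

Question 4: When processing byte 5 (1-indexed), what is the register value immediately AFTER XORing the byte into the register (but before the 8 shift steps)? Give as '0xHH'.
Register before byte 5: 0xD1
Byte 5: 0xC4
0xD1 XOR 0xC4 = 0x15

Answer: 0x15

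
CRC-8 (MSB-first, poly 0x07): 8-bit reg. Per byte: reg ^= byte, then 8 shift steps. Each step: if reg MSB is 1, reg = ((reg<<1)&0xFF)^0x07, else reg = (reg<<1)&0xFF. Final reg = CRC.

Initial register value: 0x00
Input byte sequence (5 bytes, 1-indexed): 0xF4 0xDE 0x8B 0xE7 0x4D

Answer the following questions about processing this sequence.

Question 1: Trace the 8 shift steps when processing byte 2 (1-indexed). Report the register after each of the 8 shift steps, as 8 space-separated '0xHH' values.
Answer: 0x38 0x70 0xE0 0xC7 0x89 0x15 0x2A 0x54

Derivation:
After byte 1 (0xF4): reg=0xC2
Register before byte 2: 0xC2
After XOR with byte 0xDE: 0x1C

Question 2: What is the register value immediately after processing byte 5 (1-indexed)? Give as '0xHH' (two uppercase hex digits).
After byte 1 (0xF4): reg=0xC2
After byte 2 (0xDE): reg=0x54
After byte 3 (0x8B): reg=0x13
After byte 4 (0xE7): reg=0xC2
After byte 5 (0x4D): reg=0xA4

Answer: 0xA4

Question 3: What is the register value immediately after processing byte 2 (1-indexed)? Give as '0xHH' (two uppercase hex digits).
After byte 1 (0xF4): reg=0xC2
After byte 2 (0xDE): reg=0x54

Answer: 0x54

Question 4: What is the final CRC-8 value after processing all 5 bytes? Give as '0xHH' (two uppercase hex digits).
Answer: 0xA4

Derivation:
After byte 1 (0xF4): reg=0xC2
After byte 2 (0xDE): reg=0x54
After byte 3 (0x8B): reg=0x13
After byte 4 (0xE7): reg=0xC2
After byte 5 (0x4D): reg=0xA4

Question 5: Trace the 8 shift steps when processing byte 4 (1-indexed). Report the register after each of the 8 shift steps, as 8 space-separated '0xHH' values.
After byte 1 (0xF4): reg=0xC2
After byte 2 (0xDE): reg=0x54
After byte 3 (0x8B): reg=0x13
Register before byte 4: 0x13
After XOR with byte 0xE7: 0xF4

Answer: 0xEF 0xD9 0xB5 0x6D 0xDA 0xB3 0x61 0xC2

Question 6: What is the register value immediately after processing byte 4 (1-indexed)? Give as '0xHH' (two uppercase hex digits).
Answer: 0xC2

Derivation:
After byte 1 (0xF4): reg=0xC2
After byte 2 (0xDE): reg=0x54
After byte 3 (0x8B): reg=0x13
After byte 4 (0xE7): reg=0xC2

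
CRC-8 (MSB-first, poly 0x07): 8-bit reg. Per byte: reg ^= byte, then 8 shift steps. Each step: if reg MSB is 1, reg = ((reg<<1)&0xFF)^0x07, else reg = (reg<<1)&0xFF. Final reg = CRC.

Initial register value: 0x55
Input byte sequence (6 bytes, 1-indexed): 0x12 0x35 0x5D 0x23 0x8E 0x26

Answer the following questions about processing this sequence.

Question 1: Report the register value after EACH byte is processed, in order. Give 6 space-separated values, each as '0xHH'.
0xD2 0xBB 0xBC 0xD4 0x81 0x7C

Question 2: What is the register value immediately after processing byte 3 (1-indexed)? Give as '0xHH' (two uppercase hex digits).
After byte 1 (0x12): reg=0xD2
After byte 2 (0x35): reg=0xBB
After byte 3 (0x5D): reg=0xBC

Answer: 0xBC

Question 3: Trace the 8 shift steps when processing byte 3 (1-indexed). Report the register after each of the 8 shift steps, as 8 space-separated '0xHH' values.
Answer: 0xCB 0x91 0x25 0x4A 0x94 0x2F 0x5E 0xBC

Derivation:
After byte 1 (0x12): reg=0xD2
After byte 2 (0x35): reg=0xBB
Register before byte 3: 0xBB
After XOR with byte 0x5D: 0xE6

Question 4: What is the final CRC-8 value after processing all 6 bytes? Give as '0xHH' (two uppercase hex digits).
After byte 1 (0x12): reg=0xD2
After byte 2 (0x35): reg=0xBB
After byte 3 (0x5D): reg=0xBC
After byte 4 (0x23): reg=0xD4
After byte 5 (0x8E): reg=0x81
After byte 6 (0x26): reg=0x7C

Answer: 0x7C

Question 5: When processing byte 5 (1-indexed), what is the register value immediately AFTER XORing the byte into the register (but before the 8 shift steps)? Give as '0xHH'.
Answer: 0x5A

Derivation:
Register before byte 5: 0xD4
Byte 5: 0x8E
0xD4 XOR 0x8E = 0x5A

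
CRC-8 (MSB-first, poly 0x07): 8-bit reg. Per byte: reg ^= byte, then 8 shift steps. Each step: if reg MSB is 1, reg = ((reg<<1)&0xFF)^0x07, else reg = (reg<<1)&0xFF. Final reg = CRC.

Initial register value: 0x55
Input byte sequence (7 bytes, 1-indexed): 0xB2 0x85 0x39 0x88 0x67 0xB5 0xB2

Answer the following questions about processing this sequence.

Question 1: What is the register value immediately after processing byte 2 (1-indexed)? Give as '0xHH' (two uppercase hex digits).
After byte 1 (0xB2): reg=0xBB
After byte 2 (0x85): reg=0xBA

Answer: 0xBA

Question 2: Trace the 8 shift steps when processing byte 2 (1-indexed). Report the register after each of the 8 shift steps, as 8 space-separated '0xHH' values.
After byte 1 (0xB2): reg=0xBB
Register before byte 2: 0xBB
After XOR with byte 0x85: 0x3E

Answer: 0x7C 0xF8 0xF7 0xE9 0xD5 0xAD 0x5D 0xBA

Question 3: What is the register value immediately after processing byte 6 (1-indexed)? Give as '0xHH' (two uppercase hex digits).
Answer: 0xCD

Derivation:
After byte 1 (0xB2): reg=0xBB
After byte 2 (0x85): reg=0xBA
After byte 3 (0x39): reg=0x80
After byte 4 (0x88): reg=0x38
After byte 5 (0x67): reg=0x9A
After byte 6 (0xB5): reg=0xCD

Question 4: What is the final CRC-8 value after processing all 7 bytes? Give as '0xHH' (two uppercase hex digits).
After byte 1 (0xB2): reg=0xBB
After byte 2 (0x85): reg=0xBA
After byte 3 (0x39): reg=0x80
After byte 4 (0x88): reg=0x38
After byte 5 (0x67): reg=0x9A
After byte 6 (0xB5): reg=0xCD
After byte 7 (0xB2): reg=0x7A

Answer: 0x7A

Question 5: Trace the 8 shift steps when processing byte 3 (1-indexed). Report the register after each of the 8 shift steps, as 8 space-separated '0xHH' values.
After byte 1 (0xB2): reg=0xBB
After byte 2 (0x85): reg=0xBA
Register before byte 3: 0xBA
After XOR with byte 0x39: 0x83

Answer: 0x01 0x02 0x04 0x08 0x10 0x20 0x40 0x80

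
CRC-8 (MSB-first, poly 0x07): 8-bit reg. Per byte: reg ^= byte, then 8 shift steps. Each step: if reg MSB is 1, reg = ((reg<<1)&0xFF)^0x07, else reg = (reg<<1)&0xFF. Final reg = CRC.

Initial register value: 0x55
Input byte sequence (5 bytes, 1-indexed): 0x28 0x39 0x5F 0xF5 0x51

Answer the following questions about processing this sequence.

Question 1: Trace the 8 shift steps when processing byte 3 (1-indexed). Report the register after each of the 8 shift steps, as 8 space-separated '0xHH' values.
After byte 1 (0x28): reg=0x74
After byte 2 (0x39): reg=0xE4
Register before byte 3: 0xE4
After XOR with byte 0x5F: 0xBB

Answer: 0x71 0xE2 0xC3 0x81 0x05 0x0A 0x14 0x28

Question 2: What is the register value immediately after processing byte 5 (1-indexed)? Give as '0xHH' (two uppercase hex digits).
After byte 1 (0x28): reg=0x74
After byte 2 (0x39): reg=0xE4
After byte 3 (0x5F): reg=0x28
After byte 4 (0xF5): reg=0x1D
After byte 5 (0x51): reg=0xE3

Answer: 0xE3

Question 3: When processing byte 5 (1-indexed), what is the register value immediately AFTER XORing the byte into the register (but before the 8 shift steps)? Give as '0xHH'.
Answer: 0x4C

Derivation:
Register before byte 5: 0x1D
Byte 5: 0x51
0x1D XOR 0x51 = 0x4C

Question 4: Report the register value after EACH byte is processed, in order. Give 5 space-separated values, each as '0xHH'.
0x74 0xE4 0x28 0x1D 0xE3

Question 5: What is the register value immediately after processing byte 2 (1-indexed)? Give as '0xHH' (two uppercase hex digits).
After byte 1 (0x28): reg=0x74
After byte 2 (0x39): reg=0xE4

Answer: 0xE4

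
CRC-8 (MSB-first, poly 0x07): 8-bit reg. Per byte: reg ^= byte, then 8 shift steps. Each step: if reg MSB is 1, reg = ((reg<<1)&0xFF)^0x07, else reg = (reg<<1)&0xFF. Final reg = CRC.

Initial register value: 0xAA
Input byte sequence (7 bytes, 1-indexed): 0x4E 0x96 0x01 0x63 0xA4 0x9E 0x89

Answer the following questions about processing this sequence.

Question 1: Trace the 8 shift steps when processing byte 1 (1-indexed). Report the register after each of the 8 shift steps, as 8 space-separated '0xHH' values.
Answer: 0xCF 0x99 0x35 0x6A 0xD4 0xAF 0x59 0xB2

Derivation:
Register before byte 1: 0xAA
After XOR with byte 0x4E: 0xE4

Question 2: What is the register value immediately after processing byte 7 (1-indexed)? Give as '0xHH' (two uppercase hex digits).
Answer: 0xF0

Derivation:
After byte 1 (0x4E): reg=0xB2
After byte 2 (0x96): reg=0xFC
After byte 3 (0x01): reg=0xFD
After byte 4 (0x63): reg=0xD3
After byte 5 (0xA4): reg=0x42
After byte 6 (0x9E): reg=0x1A
After byte 7 (0x89): reg=0xF0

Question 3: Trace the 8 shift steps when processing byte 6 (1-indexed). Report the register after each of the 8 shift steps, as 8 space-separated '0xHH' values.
After byte 1 (0x4E): reg=0xB2
After byte 2 (0x96): reg=0xFC
After byte 3 (0x01): reg=0xFD
After byte 4 (0x63): reg=0xD3
After byte 5 (0xA4): reg=0x42
Register before byte 6: 0x42
After XOR with byte 0x9E: 0xDC

Answer: 0xBF 0x79 0xF2 0xE3 0xC1 0x85 0x0D 0x1A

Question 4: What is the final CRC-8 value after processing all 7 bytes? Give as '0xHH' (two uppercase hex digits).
After byte 1 (0x4E): reg=0xB2
After byte 2 (0x96): reg=0xFC
After byte 3 (0x01): reg=0xFD
After byte 4 (0x63): reg=0xD3
After byte 5 (0xA4): reg=0x42
After byte 6 (0x9E): reg=0x1A
After byte 7 (0x89): reg=0xF0

Answer: 0xF0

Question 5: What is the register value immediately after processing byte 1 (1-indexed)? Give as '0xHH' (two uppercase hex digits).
After byte 1 (0x4E): reg=0xB2

Answer: 0xB2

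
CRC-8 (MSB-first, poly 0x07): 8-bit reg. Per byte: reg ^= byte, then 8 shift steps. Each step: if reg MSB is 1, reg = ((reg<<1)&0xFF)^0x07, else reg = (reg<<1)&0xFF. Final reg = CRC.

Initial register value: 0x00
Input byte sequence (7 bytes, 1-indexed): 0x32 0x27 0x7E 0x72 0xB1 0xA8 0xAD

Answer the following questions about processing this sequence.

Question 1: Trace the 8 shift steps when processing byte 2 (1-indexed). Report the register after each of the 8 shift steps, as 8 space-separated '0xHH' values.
After byte 1 (0x32): reg=0x9E
Register before byte 2: 0x9E
After XOR with byte 0x27: 0xB9

Answer: 0x75 0xEA 0xD3 0xA1 0x45 0x8A 0x13 0x26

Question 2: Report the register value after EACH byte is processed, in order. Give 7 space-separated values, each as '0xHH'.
0x9E 0x26 0x8F 0xFD 0xE3 0xF6 0x86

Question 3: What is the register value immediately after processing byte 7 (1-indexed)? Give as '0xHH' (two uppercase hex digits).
After byte 1 (0x32): reg=0x9E
After byte 2 (0x27): reg=0x26
After byte 3 (0x7E): reg=0x8F
After byte 4 (0x72): reg=0xFD
After byte 5 (0xB1): reg=0xE3
After byte 6 (0xA8): reg=0xF6
After byte 7 (0xAD): reg=0x86

Answer: 0x86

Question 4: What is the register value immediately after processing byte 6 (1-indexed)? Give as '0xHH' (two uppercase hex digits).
Answer: 0xF6

Derivation:
After byte 1 (0x32): reg=0x9E
After byte 2 (0x27): reg=0x26
After byte 3 (0x7E): reg=0x8F
After byte 4 (0x72): reg=0xFD
After byte 5 (0xB1): reg=0xE3
After byte 6 (0xA8): reg=0xF6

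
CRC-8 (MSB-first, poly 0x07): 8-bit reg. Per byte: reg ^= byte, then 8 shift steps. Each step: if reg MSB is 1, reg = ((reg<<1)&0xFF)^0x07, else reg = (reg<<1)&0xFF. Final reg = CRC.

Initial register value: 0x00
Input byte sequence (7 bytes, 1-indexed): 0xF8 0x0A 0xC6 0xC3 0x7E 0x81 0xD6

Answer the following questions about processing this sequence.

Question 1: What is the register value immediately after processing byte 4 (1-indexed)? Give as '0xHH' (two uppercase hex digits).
Answer: 0xE0

Derivation:
After byte 1 (0xF8): reg=0xE6
After byte 2 (0x0A): reg=0x8A
After byte 3 (0xC6): reg=0xE3
After byte 4 (0xC3): reg=0xE0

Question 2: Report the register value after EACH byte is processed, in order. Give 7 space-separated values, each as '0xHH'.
0xE6 0x8A 0xE3 0xE0 0xD3 0xB9 0x0A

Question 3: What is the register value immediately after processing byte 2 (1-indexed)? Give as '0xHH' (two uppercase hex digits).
After byte 1 (0xF8): reg=0xE6
After byte 2 (0x0A): reg=0x8A

Answer: 0x8A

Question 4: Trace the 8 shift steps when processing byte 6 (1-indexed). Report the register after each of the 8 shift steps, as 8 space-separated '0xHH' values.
After byte 1 (0xF8): reg=0xE6
After byte 2 (0x0A): reg=0x8A
After byte 3 (0xC6): reg=0xE3
After byte 4 (0xC3): reg=0xE0
After byte 5 (0x7E): reg=0xD3
Register before byte 6: 0xD3
After XOR with byte 0x81: 0x52

Answer: 0xA4 0x4F 0x9E 0x3B 0x76 0xEC 0xDF 0xB9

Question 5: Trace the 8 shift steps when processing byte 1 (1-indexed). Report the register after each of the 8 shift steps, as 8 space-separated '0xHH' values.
Register before byte 1: 0x00
After XOR with byte 0xF8: 0xF8

Answer: 0xF7 0xE9 0xD5 0xAD 0x5D 0xBA 0x73 0xE6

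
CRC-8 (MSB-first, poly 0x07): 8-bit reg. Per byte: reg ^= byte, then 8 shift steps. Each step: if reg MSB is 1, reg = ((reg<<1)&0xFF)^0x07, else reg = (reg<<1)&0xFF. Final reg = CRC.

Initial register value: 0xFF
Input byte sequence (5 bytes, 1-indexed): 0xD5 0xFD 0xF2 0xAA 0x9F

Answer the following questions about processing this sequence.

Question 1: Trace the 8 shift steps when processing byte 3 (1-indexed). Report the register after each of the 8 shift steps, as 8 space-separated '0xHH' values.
After byte 1 (0xD5): reg=0xD6
After byte 2 (0xFD): reg=0xD1
Register before byte 3: 0xD1
After XOR with byte 0xF2: 0x23

Answer: 0x46 0x8C 0x1F 0x3E 0x7C 0xF8 0xF7 0xE9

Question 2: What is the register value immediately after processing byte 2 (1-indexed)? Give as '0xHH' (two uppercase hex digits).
Answer: 0xD1

Derivation:
After byte 1 (0xD5): reg=0xD6
After byte 2 (0xFD): reg=0xD1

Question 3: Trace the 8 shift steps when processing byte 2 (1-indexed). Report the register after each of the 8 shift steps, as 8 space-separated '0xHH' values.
After byte 1 (0xD5): reg=0xD6
Register before byte 2: 0xD6
After XOR with byte 0xFD: 0x2B

Answer: 0x56 0xAC 0x5F 0xBE 0x7B 0xF6 0xEB 0xD1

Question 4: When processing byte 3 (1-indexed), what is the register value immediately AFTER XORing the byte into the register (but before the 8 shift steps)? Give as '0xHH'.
Answer: 0x23

Derivation:
Register before byte 3: 0xD1
Byte 3: 0xF2
0xD1 XOR 0xF2 = 0x23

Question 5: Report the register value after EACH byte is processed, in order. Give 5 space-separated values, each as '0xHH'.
0xD6 0xD1 0xE9 0xCE 0xB0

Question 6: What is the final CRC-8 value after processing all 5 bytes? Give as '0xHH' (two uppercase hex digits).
After byte 1 (0xD5): reg=0xD6
After byte 2 (0xFD): reg=0xD1
After byte 3 (0xF2): reg=0xE9
After byte 4 (0xAA): reg=0xCE
After byte 5 (0x9F): reg=0xB0

Answer: 0xB0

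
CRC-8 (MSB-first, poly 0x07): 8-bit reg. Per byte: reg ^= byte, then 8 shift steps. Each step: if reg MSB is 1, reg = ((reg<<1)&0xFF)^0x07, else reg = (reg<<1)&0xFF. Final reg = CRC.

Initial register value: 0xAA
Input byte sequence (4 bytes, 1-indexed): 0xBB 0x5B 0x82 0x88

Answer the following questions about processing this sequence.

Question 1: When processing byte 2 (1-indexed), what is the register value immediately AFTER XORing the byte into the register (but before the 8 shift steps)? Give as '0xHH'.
Answer: 0x2C

Derivation:
Register before byte 2: 0x77
Byte 2: 0x5B
0x77 XOR 0x5B = 0x2C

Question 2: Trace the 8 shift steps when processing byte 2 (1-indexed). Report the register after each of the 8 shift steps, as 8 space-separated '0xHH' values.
Answer: 0x58 0xB0 0x67 0xCE 0x9B 0x31 0x62 0xC4

Derivation:
After byte 1 (0xBB): reg=0x77
Register before byte 2: 0x77
After XOR with byte 0x5B: 0x2C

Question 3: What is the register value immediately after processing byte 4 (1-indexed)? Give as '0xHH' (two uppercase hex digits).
Answer: 0x94

Derivation:
After byte 1 (0xBB): reg=0x77
After byte 2 (0x5B): reg=0xC4
After byte 3 (0x82): reg=0xD5
After byte 4 (0x88): reg=0x94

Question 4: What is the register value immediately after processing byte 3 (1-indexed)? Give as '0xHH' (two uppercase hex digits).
After byte 1 (0xBB): reg=0x77
After byte 2 (0x5B): reg=0xC4
After byte 3 (0x82): reg=0xD5

Answer: 0xD5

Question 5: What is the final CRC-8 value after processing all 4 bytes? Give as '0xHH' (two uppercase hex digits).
After byte 1 (0xBB): reg=0x77
After byte 2 (0x5B): reg=0xC4
After byte 3 (0x82): reg=0xD5
After byte 4 (0x88): reg=0x94

Answer: 0x94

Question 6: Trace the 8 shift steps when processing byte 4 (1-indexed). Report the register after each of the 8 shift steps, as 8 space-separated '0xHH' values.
After byte 1 (0xBB): reg=0x77
After byte 2 (0x5B): reg=0xC4
After byte 3 (0x82): reg=0xD5
Register before byte 4: 0xD5
After XOR with byte 0x88: 0x5D

Answer: 0xBA 0x73 0xE6 0xCB 0x91 0x25 0x4A 0x94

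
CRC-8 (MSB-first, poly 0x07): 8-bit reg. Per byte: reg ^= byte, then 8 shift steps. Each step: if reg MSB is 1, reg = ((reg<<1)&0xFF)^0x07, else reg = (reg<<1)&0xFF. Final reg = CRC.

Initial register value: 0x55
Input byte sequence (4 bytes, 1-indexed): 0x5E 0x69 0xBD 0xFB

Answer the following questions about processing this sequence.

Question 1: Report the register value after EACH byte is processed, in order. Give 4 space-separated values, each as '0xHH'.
0x31 0x8F 0x9E 0x3C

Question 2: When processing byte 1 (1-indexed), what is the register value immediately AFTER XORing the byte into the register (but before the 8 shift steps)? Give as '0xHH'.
Answer: 0x0B

Derivation:
Register before byte 1: 0x55
Byte 1: 0x5E
0x55 XOR 0x5E = 0x0B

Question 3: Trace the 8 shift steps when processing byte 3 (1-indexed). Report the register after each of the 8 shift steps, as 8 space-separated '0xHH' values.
Answer: 0x64 0xC8 0x97 0x29 0x52 0xA4 0x4F 0x9E

Derivation:
After byte 1 (0x5E): reg=0x31
After byte 2 (0x69): reg=0x8F
Register before byte 3: 0x8F
After XOR with byte 0xBD: 0x32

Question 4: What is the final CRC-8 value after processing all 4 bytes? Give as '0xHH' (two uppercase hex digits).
After byte 1 (0x5E): reg=0x31
After byte 2 (0x69): reg=0x8F
After byte 3 (0xBD): reg=0x9E
After byte 4 (0xFB): reg=0x3C

Answer: 0x3C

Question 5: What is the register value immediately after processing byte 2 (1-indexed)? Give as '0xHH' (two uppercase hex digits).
After byte 1 (0x5E): reg=0x31
After byte 2 (0x69): reg=0x8F

Answer: 0x8F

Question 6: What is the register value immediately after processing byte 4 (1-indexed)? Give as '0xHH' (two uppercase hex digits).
After byte 1 (0x5E): reg=0x31
After byte 2 (0x69): reg=0x8F
After byte 3 (0xBD): reg=0x9E
After byte 4 (0xFB): reg=0x3C

Answer: 0x3C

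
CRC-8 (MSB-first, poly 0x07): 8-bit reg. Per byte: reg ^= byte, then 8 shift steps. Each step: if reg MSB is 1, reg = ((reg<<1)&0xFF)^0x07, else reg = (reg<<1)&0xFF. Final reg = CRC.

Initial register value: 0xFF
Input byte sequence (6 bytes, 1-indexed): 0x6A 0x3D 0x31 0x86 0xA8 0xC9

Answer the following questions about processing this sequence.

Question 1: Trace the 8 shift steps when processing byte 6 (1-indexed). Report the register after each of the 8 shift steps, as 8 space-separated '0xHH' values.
After byte 1 (0x6A): reg=0xE2
After byte 2 (0x3D): reg=0x13
After byte 3 (0x31): reg=0xEE
After byte 4 (0x86): reg=0x1F
After byte 5 (0xA8): reg=0x0C
Register before byte 6: 0x0C
After XOR with byte 0xC9: 0xC5

Answer: 0x8D 0x1D 0x3A 0x74 0xE8 0xD7 0xA9 0x55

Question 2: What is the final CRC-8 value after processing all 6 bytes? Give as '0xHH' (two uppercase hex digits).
Answer: 0x55

Derivation:
After byte 1 (0x6A): reg=0xE2
After byte 2 (0x3D): reg=0x13
After byte 3 (0x31): reg=0xEE
After byte 4 (0x86): reg=0x1F
After byte 5 (0xA8): reg=0x0C
After byte 6 (0xC9): reg=0x55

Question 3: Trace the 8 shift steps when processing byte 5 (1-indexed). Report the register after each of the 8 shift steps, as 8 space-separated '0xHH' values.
Answer: 0x69 0xD2 0xA3 0x41 0x82 0x03 0x06 0x0C

Derivation:
After byte 1 (0x6A): reg=0xE2
After byte 2 (0x3D): reg=0x13
After byte 3 (0x31): reg=0xEE
After byte 4 (0x86): reg=0x1F
Register before byte 5: 0x1F
After XOR with byte 0xA8: 0xB7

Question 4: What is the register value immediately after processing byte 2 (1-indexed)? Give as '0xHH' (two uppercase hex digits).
Answer: 0x13

Derivation:
After byte 1 (0x6A): reg=0xE2
After byte 2 (0x3D): reg=0x13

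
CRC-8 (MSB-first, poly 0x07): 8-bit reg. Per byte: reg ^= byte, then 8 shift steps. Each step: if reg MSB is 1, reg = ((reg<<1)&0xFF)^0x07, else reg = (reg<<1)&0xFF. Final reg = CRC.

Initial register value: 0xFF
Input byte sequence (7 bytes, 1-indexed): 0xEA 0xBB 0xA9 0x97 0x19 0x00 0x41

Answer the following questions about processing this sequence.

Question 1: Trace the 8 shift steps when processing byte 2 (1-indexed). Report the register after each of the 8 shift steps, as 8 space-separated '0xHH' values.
After byte 1 (0xEA): reg=0x6B
Register before byte 2: 0x6B
After XOR with byte 0xBB: 0xD0

Answer: 0xA7 0x49 0x92 0x23 0x46 0x8C 0x1F 0x3E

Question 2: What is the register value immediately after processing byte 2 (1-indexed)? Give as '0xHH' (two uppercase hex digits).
After byte 1 (0xEA): reg=0x6B
After byte 2 (0xBB): reg=0x3E

Answer: 0x3E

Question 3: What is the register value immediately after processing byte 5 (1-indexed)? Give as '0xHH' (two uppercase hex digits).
Answer: 0x7A

Derivation:
After byte 1 (0xEA): reg=0x6B
After byte 2 (0xBB): reg=0x3E
After byte 3 (0xA9): reg=0xEC
After byte 4 (0x97): reg=0x66
After byte 5 (0x19): reg=0x7A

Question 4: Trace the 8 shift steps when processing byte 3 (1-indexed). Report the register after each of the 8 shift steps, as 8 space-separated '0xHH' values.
After byte 1 (0xEA): reg=0x6B
After byte 2 (0xBB): reg=0x3E
Register before byte 3: 0x3E
After XOR with byte 0xA9: 0x97

Answer: 0x29 0x52 0xA4 0x4F 0x9E 0x3B 0x76 0xEC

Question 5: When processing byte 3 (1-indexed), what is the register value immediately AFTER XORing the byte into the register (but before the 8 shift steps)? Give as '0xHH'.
Answer: 0x97

Derivation:
Register before byte 3: 0x3E
Byte 3: 0xA9
0x3E XOR 0xA9 = 0x97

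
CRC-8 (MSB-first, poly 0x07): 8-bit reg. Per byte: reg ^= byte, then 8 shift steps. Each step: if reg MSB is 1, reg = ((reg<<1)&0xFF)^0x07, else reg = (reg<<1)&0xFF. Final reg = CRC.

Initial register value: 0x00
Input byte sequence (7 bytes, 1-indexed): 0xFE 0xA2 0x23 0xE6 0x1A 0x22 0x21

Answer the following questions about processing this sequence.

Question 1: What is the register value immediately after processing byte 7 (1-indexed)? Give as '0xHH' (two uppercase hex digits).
Answer: 0x8A

Derivation:
After byte 1 (0xFE): reg=0xF4
After byte 2 (0xA2): reg=0xA5
After byte 3 (0x23): reg=0x9B
After byte 4 (0xE6): reg=0x74
After byte 5 (0x1A): reg=0x0D
After byte 6 (0x22): reg=0xCD
After byte 7 (0x21): reg=0x8A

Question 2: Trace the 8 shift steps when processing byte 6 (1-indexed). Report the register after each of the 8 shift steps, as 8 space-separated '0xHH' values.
After byte 1 (0xFE): reg=0xF4
After byte 2 (0xA2): reg=0xA5
After byte 3 (0x23): reg=0x9B
After byte 4 (0xE6): reg=0x74
After byte 5 (0x1A): reg=0x0D
Register before byte 6: 0x0D
After XOR with byte 0x22: 0x2F

Answer: 0x5E 0xBC 0x7F 0xFE 0xFB 0xF1 0xE5 0xCD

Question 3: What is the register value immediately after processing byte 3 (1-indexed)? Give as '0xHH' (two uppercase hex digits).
After byte 1 (0xFE): reg=0xF4
After byte 2 (0xA2): reg=0xA5
After byte 3 (0x23): reg=0x9B

Answer: 0x9B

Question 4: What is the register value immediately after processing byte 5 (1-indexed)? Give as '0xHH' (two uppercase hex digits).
Answer: 0x0D

Derivation:
After byte 1 (0xFE): reg=0xF4
After byte 2 (0xA2): reg=0xA5
After byte 3 (0x23): reg=0x9B
After byte 4 (0xE6): reg=0x74
After byte 5 (0x1A): reg=0x0D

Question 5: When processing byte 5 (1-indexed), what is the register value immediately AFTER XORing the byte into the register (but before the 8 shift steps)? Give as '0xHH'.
Register before byte 5: 0x74
Byte 5: 0x1A
0x74 XOR 0x1A = 0x6E

Answer: 0x6E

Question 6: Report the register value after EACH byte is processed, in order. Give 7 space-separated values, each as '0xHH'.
0xF4 0xA5 0x9B 0x74 0x0D 0xCD 0x8A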